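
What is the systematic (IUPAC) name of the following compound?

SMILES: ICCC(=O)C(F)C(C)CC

The longest chain bearing the carbonyl is 7 carbons long (heptane).
A ketone (C=O on an internal carbon) is the principal characteristic group, giving the suffix -one.
The numbering direction is chosen so that numbering from this end puts the carbonyl group at C-3 rather than C-5.
That gives the carbonyl at C-3; a fluoro group at C-4; an iodo group at C-1; a methyl group at C-5.
Prefixes are listed alphabetically: fluoro, iodo, methyl.
Assembling the pieces gives 4-fluoro-1-iodo-5-methylheptan-3-one.

4-fluoro-1-iodo-5-methylheptan-3-one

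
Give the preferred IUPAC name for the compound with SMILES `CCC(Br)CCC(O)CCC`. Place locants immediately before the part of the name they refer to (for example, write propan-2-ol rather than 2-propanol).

Counting along the main chain through the –OH group gives 9 carbons: the parent is nonane.
An alcohol (–OH) is the principal characteristic group, giving the suffix -ol.
The numbering direction is chosen so that numbering from this end puts the hydroxyl group at C-4 rather than C-6.
This places the hydroxyl at C-4; a bromo group at C-7.
Putting it together: 7-bromononan-4-ol.

7-bromononan-4-ol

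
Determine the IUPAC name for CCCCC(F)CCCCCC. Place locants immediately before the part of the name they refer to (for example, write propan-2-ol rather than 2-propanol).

The longest carbon chain is 11 atoms: the parent is undecane.
Choose the numbering such that the substituent locant set {5} is lower than {7} at the first point of difference.
That gives a fluoro group at C-5.
The name is 5-fluoroundecane.

5-fluoroundecane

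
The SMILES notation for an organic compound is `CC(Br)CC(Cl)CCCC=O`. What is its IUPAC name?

7-bromo-5-chlorooctanal

The longest chain bearing the –CHO group is 8 carbons long (octane).
An aldehyde (terminal –CHO) is the principal characteristic group, giving the suffix -al.
Number the chain so that the aldehyde carbon is C-1 by definition.
With this numbering: a bromo group at C-7; a chloro group at C-5.
Substituent prefixes are cited in alphabetical order (multiplying prefixes like di-/tri- are ignored for ordering).
Assembling the pieces gives 7-bromo-5-chlorooctanal.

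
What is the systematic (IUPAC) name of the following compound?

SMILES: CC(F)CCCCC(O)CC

8-fluorononan-3-ol

Counting along the main chain through the –OH group gives 9 carbons: the parent is nonane.
An alcohol (–OH) is the principal characteristic group, giving the suffix -ol.
Number the chain so that numbering from this end puts the hydroxyl group at C-3 rather than C-7.
That gives the hydroxyl at C-3; a fluoro group at C-8.
The name is 8-fluorononan-3-ol.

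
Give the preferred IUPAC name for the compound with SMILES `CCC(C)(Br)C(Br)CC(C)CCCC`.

3,4-dibromo-3,6-dimethyldecane

The longest carbon chain is 10 atoms: the parent is decane.
Number the chain so that the substituent locant set {3,3,4,6} is lower than {5,7,8,8} at the first point of difference.
With this numbering: bromo groups at C-3 and C-4; methyl groups at C-3 and C-6.
Substituent prefixes are cited in alphabetical order (multiplying prefixes like di-/tri- are ignored for ordering).
The name is 3,4-dibromo-3,6-dimethyldecane.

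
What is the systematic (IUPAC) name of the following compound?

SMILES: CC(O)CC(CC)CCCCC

Counting along the main chain through the –OH group gives 9 carbons: the parent is nonane.
The highest-priority functional group is an alcohol (–OH), so the name ends in -ol.
Choose the numbering such that numbering from this end puts the hydroxyl group at C-2 rather than C-8.
With this numbering: the hydroxyl at C-2; an ethyl group at C-4.
Assembling the pieces gives 4-ethylnonan-2-ol.

4-ethylnonan-2-ol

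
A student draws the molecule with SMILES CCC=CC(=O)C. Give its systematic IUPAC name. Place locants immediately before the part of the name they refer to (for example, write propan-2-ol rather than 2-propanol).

hex-3-en-2-one

Counting along the main chain through the carbonyl and the multiple bond gives 6 carbons: the parent is hexane.
A ketone (C=O on an internal carbon) is the principal characteristic group, giving the suffix -one.
There is one C=C double bond, indicated by the ending -ene.
Number the chain so that numbering from this end puts the carbonyl group at C-2 rather than C-5.
This places the carbonyl at C-2; the double bond between C-3 and C-4.
Assembling the pieces gives hex-3-en-2-one.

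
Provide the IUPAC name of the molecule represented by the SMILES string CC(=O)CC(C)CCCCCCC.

Counting along the main chain through the carbonyl gives 11 carbons: the parent is undecane.
A ketone (C=O on an internal carbon) is the principal characteristic group, giving the suffix -one.
Number the chain so that numbering from this end puts the carbonyl group at C-2 rather than C-10.
This places the carbonyl at C-2; a methyl group at C-4.
Putting it together: 4-methylundecan-2-one.

4-methylundecan-2-one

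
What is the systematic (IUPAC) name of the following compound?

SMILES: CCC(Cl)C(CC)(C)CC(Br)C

The parent chain contains 7 carbons (heptane).
Number the chain so that the substituent locant set {2,4,4,5} is lower than {3,4,4,6} at the first point of difference.
This places a bromo group at C-2; a chloro group at C-5; an ethyl group at C-4; a methyl group at C-4.
Prefixes are listed alphabetically: bromo, chloro, ethyl, methyl.
Putting it together: 2-bromo-5-chloro-4-ethyl-4-methylheptane.

2-bromo-5-chloro-4-ethyl-4-methylheptane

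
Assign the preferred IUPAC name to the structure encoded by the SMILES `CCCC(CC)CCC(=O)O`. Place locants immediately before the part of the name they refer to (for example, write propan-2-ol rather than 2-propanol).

Counting along the main chain through the –COOH group gives 7 carbons: the parent is heptane.
The highest-priority functional group is a carboxylic acid (terminal –COOH), so the name ends in -oic acid.
Choose the numbering such that the carboxylic acid carbon is C-1 by definition.
This places an ethyl group at C-4.
Assembling the pieces gives 4-ethylheptanoic acid.

4-ethylheptanoic acid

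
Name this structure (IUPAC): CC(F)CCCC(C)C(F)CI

2,7-difluoro-1-iodo-3-methyloctane

The parent chain contains 8 carbons (octane).
Choose the numbering such that the substituent locant set {1,2,3,7} is lower than {2,6,7,8} at the first point of difference.
With this numbering: fluoro groups at C-2 and C-7; an iodo group at C-1; a methyl group at C-3.
The substituents are ordered alphabetically, ignoring any di-/tri- multipliers.
The name is 2,7-difluoro-1-iodo-3-methyloctane.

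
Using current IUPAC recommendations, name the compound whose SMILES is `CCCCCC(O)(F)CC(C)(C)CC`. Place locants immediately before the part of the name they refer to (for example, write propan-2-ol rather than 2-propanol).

The longest chain bearing the –OH group is 10 carbons long (decane).
The principal characteristic group is an alcohol (–OH), named with the suffix -ol.
Number the chain so that numbering from this end puts the hydroxyl group at C-5 rather than C-6.
That gives the hydroxyl at C-5; a fluoro group at C-5; two methyl groups at C-3.
The substituents are ordered alphabetically, ignoring any di-/tri- multipliers.
Putting it together: 5-fluoro-3,3-dimethyldecan-5-ol.

5-fluoro-3,3-dimethyldecan-5-ol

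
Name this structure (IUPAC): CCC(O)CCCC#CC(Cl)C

The longest chain bearing the –OH group and the multiple bond is 10 carbons long (decane).
The principal characteristic group is an alcohol (–OH), named with the suffix -ol.
A C≡C triple bond in the chain gives the infix -yne-.
Number the chain so that numbering from this end puts the hydroxyl group at C-3 rather than C-8.
This places the hydroxyl at C-3; the triple bond between C-7 and C-8; a chloro group at C-9.
Putting it together: 9-chlorodec-7-yn-3-ol.

9-chlorodec-7-yn-3-ol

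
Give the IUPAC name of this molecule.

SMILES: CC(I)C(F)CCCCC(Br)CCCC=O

The longest carbon chain that includes the –CHO group has 12 carbons, so the parent hydride is dodecane.
The highest-priority functional group is an aldehyde (terminal –CHO), so the name ends in -al.
Number the chain so that the aldehyde carbon is C-1 by definition.
That gives a bromo group at C-5; a fluoro group at C-10; an iodo group at C-11.
The substituents are ordered alphabetically, ignoring any di-/tri- multipliers.
Putting it together: 5-bromo-10-fluoro-11-iodododecanal.

5-bromo-10-fluoro-11-iodododecanal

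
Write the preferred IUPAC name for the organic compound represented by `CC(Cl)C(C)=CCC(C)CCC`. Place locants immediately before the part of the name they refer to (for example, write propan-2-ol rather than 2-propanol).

2-chloro-3,6-dimethylnon-3-ene

The longest carbon chain that includes the multiple bond has 9 carbons, so the parent hydride is nonane.
A C=C double bond in the chain gives the infix -ene-.
Number the chain so that numbering from this end puts the double bond at C-3 rather than C-6.
With this numbering: the double bond between C-3 and C-4; a chloro group at C-2; methyl groups at C-3 and C-6.
Substituent prefixes are cited in alphabetical order (multiplying prefixes like di-/tri- are ignored for ordering).
Putting it together: 2-chloro-3,6-dimethylnon-3-ene.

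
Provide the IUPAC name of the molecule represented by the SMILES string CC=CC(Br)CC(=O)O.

The longest chain bearing the –COOH group and the multiple bond is 6 carbons long (hexane).
The highest-priority functional group is a carboxylic acid (terminal –COOH), so the name ends in -oic acid.
There is one C=C double bond, indicated by the ending -ene.
Choose the numbering such that the carboxylic acid carbon is C-1 by definition.
This places the double bond between C-4 and C-5; a bromo group at C-3.
Assembling the pieces gives 3-bromohex-4-enoic acid.

3-bromohex-4-enoic acid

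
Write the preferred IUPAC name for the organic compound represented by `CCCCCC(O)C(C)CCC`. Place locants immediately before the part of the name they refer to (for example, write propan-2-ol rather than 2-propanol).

Counting along the main chain through the –OH group gives 10 carbons: the parent is decane.
The principal characteristic group is an alcohol (–OH), named with the suffix -ol.
Number the chain so that numbering from this end puts the hydroxyl group at C-5 rather than C-6.
This places the hydroxyl at C-5; a methyl group at C-4.
The name is 4-methyldecan-5-ol.

4-methyldecan-5-ol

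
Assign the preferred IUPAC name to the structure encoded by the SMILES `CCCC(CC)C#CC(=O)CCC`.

Counting along the main chain through the carbonyl and the multiple bond gives 10 carbons: the parent is decane.
A ketone (C=O on an internal carbon) is the principal characteristic group, giving the suffix -one.
There is one C≡C triple bond, indicated by the ending -yne.
Choose the numbering such that numbering from this end puts the carbonyl group at C-4 rather than C-7.
That gives the carbonyl at C-4; the triple bond between C-5 and C-6; an ethyl group at C-7.
The name is 7-ethyldec-5-yn-4-one.

7-ethyldec-5-yn-4-one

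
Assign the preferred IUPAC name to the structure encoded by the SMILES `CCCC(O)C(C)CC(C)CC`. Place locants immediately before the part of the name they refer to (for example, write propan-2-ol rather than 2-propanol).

Counting along the main chain through the –OH group gives 9 carbons: the parent is nonane.
An alcohol (–OH) is the principal characteristic group, giving the suffix -ol.
The numbering direction is chosen so that numbering from this end puts the hydroxyl group at C-4 rather than C-6.
That gives the hydroxyl at C-4; methyl groups at C-5 and C-7.
The name is 5,7-dimethylnonan-4-ol.

5,7-dimethylnonan-4-ol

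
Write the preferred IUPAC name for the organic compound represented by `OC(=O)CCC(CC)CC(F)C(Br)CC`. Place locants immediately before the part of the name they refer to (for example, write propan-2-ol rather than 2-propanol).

7-bromo-4-ethyl-6-fluorononanoic acid

The longest carbon chain that includes the –COOH group has 9 carbons, so the parent hydride is nonane.
A carboxylic acid (terminal –COOH) is the principal characteristic group, giving the suffix -oic acid.
Choose the numbering such that the carboxylic acid carbon is C-1 by definition.
With this numbering: a bromo group at C-7; an ethyl group at C-4; a fluoro group at C-6.
Prefixes are listed alphabetically: bromo, ethyl, fluoro.
Assembling the pieces gives 7-bromo-4-ethyl-6-fluorononanoic acid.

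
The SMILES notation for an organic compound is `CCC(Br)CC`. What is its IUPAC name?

The longest carbon chain is 5 atoms: the parent is pentane.
Both numbering directions give the same locant set; either may be used.
This places a bromo group at C-3.
The name is 3-bromopentane.

3-bromopentane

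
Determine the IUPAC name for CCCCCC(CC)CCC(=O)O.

4-ethylnonanoic acid

The longest carbon chain that includes the –COOH group has 9 carbons, so the parent hydride is nonane.
The highest-priority functional group is a carboxylic acid (terminal –COOH), so the name ends in -oic acid.
The numbering direction is chosen so that the carboxylic acid carbon is C-1 by definition.
This places an ethyl group at C-4.
Assembling the pieces gives 4-ethylnonanoic acid.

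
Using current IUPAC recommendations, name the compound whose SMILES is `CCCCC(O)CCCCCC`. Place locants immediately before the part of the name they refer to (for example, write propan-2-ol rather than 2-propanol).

The longest chain bearing the –OH group is 11 carbons long (undecane).
An alcohol (–OH) is the principal characteristic group, giving the suffix -ol.
The numbering direction is chosen so that numbering from this end puts the hydroxyl group at C-5 rather than C-7.
This places the hydroxyl at C-5.
Putting it together: undecan-5-ol.

undecan-5-ol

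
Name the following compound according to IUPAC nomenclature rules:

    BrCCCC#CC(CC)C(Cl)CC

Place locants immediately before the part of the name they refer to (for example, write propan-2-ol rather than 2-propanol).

1-bromo-7-chloro-6-ethylnon-4-yne

The longest carbon chain that includes the multiple bond has 9 carbons, so the parent hydride is nonane.
A C≡C triple bond in the chain gives the infix -yne-.
The numbering direction is chosen so that numbering from this end puts the triple bond at C-4 rather than C-5.
That gives the triple bond between C-4 and C-5; a bromo group at C-1; a chloro group at C-7; an ethyl group at C-6.
Substituent prefixes are cited in alphabetical order (multiplying prefixes like di-/tri- are ignored for ordering).
Putting it together: 1-bromo-7-chloro-6-ethylnon-4-yne.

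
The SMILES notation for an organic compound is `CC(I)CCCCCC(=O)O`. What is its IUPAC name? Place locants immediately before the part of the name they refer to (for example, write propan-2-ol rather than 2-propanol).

7-iodooctanoic acid

The longest chain bearing the –COOH group is 8 carbons long (octane).
The principal characteristic group is a carboxylic acid (terminal –COOH), named with the suffix -oic acid.
Number the chain so that the carboxylic acid carbon is C-1 by definition.
With this numbering: an iodo group at C-7.
Putting it together: 7-iodooctanoic acid.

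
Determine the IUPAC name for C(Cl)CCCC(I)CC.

The longest continuous carbon chain has 7 atoms, so the parent hydride is heptane.
The numbering direction is chosen so that the substituent locant set {1,5} is lower than {3,7} at the first point of difference.
This places a chloro group at C-1; an iodo group at C-5.
The substituents are ordered alphabetically, ignoring any di-/tri- multipliers.
The name is 1-chloro-5-iodoheptane.

1-chloro-5-iodoheptane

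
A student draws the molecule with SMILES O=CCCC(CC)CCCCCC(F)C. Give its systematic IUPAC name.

The longest carbon chain that includes the –CHO group has 11 carbons, so the parent hydride is undecane.
The highest-priority functional group is an aldehyde (terminal –CHO), so the name ends in -al.
The numbering direction is chosen so that the aldehyde carbon is C-1 by definition.
With this numbering: an ethyl group at C-4; a fluoro group at C-10.
The substituents are ordered alphabetically, ignoring any di-/tri- multipliers.
Putting it together: 4-ethyl-10-fluoroundecanal.

4-ethyl-10-fluoroundecanal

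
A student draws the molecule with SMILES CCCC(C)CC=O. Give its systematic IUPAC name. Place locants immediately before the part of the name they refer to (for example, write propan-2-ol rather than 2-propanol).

3-methylhexanal

Counting along the main chain through the –CHO group gives 6 carbons: the parent is hexane.
The principal characteristic group is an aldehyde (terminal –CHO), named with the suffix -al.
Choose the numbering such that the aldehyde carbon is C-1 by definition.
That gives a methyl group at C-3.
The name is 3-methylhexanal.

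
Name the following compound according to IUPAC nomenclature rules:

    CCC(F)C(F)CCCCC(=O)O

6,7-difluorononanoic acid

The longest chain bearing the –COOH group is 9 carbons long (nonane).
The highest-priority functional group is a carboxylic acid (terminal –COOH), so the name ends in -oic acid.
Number the chain so that the carboxylic acid carbon is C-1 by definition.
That gives fluoro groups at C-6 and C-7.
Putting it together: 6,7-difluorononanoic acid.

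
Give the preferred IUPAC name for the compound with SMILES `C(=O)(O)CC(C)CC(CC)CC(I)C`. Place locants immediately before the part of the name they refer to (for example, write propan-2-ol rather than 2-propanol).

5-ethyl-7-iodo-3-methyloctanoic acid

The longest carbon chain that includes the –COOH group has 8 carbons, so the parent hydride is octane.
A carboxylic acid (terminal –COOH) is the principal characteristic group, giving the suffix -oic acid.
Choose the numbering such that the carboxylic acid carbon is C-1 by definition.
That gives an ethyl group at C-5; an iodo group at C-7; a methyl group at C-3.
Prefixes are listed alphabetically: ethyl, iodo, methyl.
The name is 5-ethyl-7-iodo-3-methyloctanoic acid.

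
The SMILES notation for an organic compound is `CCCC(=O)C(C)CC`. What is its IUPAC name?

The longest chain bearing the carbonyl is 7 carbons long (heptane).
The principal characteristic group is a ketone (C=O on an internal carbon), named with the suffix -one.
The numbering direction is chosen so that the substituent locant set {3} is lower than {5} at the first point of difference.
With this numbering: the carbonyl at C-4; a methyl group at C-3.
The name is 3-methylheptan-4-one.

3-methylheptan-4-one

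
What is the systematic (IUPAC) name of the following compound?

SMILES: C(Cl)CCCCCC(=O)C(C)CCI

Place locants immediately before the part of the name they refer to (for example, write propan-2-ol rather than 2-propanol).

10-chloro-1-iodo-3-methyldecan-4-one

The longest carbon chain that includes the carbonyl has 10 carbons, so the parent hydride is decane.
The highest-priority functional group is a ketone (C=O on an internal carbon), so the name ends in -one.
The numbering direction is chosen so that numbering from this end puts the carbonyl group at C-4 rather than C-7.
This places the carbonyl at C-4; a chloro group at C-10; an iodo group at C-1; a methyl group at C-3.
Prefixes are listed alphabetically: chloro, iodo, methyl.
Assembling the pieces gives 10-chloro-1-iodo-3-methyldecan-4-one.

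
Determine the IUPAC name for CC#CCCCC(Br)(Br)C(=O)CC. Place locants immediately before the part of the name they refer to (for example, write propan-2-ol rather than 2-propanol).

The longest carbon chain that includes the carbonyl and the multiple bond has 10 carbons, so the parent hydride is decane.
A ketone (C=O on an internal carbon) is the principal characteristic group, giving the suffix -one.
The chain contains a C≡C triple bond, so the unsaturation ending is -yne.
Number the chain so that numbering from this end puts the carbonyl group at C-3 rather than C-8.
This places the carbonyl at C-3; the triple bond between C-8 and C-9; two bromo groups at C-4.
The name is 4,4-dibromodec-8-yn-3-one.

4,4-dibromodec-8-yn-3-one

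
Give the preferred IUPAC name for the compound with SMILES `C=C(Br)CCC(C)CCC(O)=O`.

7-bromo-4-methyloct-7-enoic acid

The longest carbon chain that includes the –COOH group and the multiple bond has 8 carbons, so the parent hydride is octane.
A carboxylic acid (terminal –COOH) is the principal characteristic group, giving the suffix -oic acid.
The chain contains a C=C double bond, so the unsaturation ending is -ene.
Choose the numbering such that the carboxylic acid carbon is C-1 by definition.
That gives the double bond between C-7 and C-8; a bromo group at C-7; a methyl group at C-4.
Substituent prefixes are cited in alphabetical order (multiplying prefixes like di-/tri- are ignored for ordering).
Putting it together: 7-bromo-4-methyloct-7-enoic acid.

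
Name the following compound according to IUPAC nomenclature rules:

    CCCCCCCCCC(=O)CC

The longest chain bearing the carbonyl is 12 carbons long (dodecane).
The highest-priority functional group is a ketone (C=O on an internal carbon), so the name ends in -one.
Choose the numbering such that numbering from this end puts the carbonyl group at C-3 rather than C-10.
This places the carbonyl at C-3.
The name is dodecan-3-one.

dodecan-3-one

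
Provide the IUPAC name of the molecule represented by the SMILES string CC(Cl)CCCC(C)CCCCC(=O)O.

Counting along the main chain through the –COOH group gives 11 carbons: the parent is undecane.
A carboxylic acid (terminal –COOH) is the principal characteristic group, giving the suffix -oic acid.
Choose the numbering such that the carboxylic acid carbon is C-1 by definition.
That gives a chloro group at C-10; a methyl group at C-6.
The substituents are ordered alphabetically, ignoring any di-/tri- multipliers.
Putting it together: 10-chloro-6-methylundecanoic acid.

10-chloro-6-methylundecanoic acid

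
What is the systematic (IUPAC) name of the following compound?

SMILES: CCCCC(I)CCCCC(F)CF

The parent chain contains 11 carbons (undecane).
Choose the numbering such that the substituent locant set {1,2,7} is lower than {5,10,11} at the first point of difference.
With this numbering: fluoro groups at C-1 and C-2; an iodo group at C-7.
Substituent prefixes are cited in alphabetical order (multiplying prefixes like di-/tri- are ignored for ordering).
Assembling the pieces gives 1,2-difluoro-7-iodoundecane.

1,2-difluoro-7-iodoundecane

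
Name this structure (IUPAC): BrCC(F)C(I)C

The longest carbon chain is 4 atoms: the parent is butane.
Choose the numbering such that the substituent locant set {1,2,3} is lower than {2,3,4} at the first point of difference.
That gives a bromo group at C-1; a fluoro group at C-2; an iodo group at C-3.
The substituents are ordered alphabetically, ignoring any di-/tri- multipliers.
Assembling the pieces gives 1-bromo-2-fluoro-3-iodobutane.

1-bromo-2-fluoro-3-iodobutane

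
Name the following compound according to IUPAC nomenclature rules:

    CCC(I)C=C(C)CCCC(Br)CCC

The longest chain bearing the multiple bond is 12 carbons long (dodecane).
The chain contains a C=C double bond, so the unsaturation ending is -ene.
Choose the numbering such that numbering from this end puts the double bond at C-4 rather than C-8.
That gives the double bond between C-4 and C-5; a bromo group at C-9; an iodo group at C-3; a methyl group at C-5.
The substituents are ordered alphabetically, ignoring any di-/tri- multipliers.
The name is 9-bromo-3-iodo-5-methyldodec-4-ene.

9-bromo-3-iodo-5-methyldodec-4-ene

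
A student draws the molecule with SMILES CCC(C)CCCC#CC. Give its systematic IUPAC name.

7-methylnon-2-yne

The longest carbon chain that includes the multiple bond has 9 carbons, so the parent hydride is nonane.
The chain contains a C≡C triple bond, so the unsaturation ending is -yne.
The numbering direction is chosen so that numbering from this end puts the triple bond at C-2 rather than C-7.
With this numbering: the triple bond between C-2 and C-3; a methyl group at C-7.
Putting it together: 7-methylnon-2-yne.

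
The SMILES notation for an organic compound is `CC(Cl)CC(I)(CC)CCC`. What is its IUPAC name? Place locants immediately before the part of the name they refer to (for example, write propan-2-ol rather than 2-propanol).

2-chloro-4-ethyl-4-iodoheptane

The longest continuous carbon chain has 7 atoms, so the parent hydride is heptane.
Choose the numbering such that the substituent locant set {2,4,4} is lower than {4,4,6} at the first point of difference.
That gives a chloro group at C-2; an ethyl group at C-4; an iodo group at C-4.
Prefixes are listed alphabetically: chloro, ethyl, iodo.
Putting it together: 2-chloro-4-ethyl-4-iodoheptane.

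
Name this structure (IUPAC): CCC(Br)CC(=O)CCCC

The longest chain bearing the carbonyl is 9 carbons long (nonane).
The highest-priority functional group is a ketone (C=O on an internal carbon), so the name ends in -one.
Choose the numbering such that the substituent locant set {3} is lower than {7} at the first point of difference.
With this numbering: the carbonyl at C-5; a bromo group at C-3.
The name is 3-bromononan-5-one.

3-bromononan-5-one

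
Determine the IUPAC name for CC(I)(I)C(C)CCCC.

The longest carbon chain is 7 atoms: the parent is heptane.
Choose the numbering such that the substituent locant set {2,2,3} is lower than {5,6,6} at the first point of difference.
This places two iodo groups at C-2; a methyl group at C-3.
The substituents are ordered alphabetically, ignoring any di-/tri- multipliers.
The name is 2,2-diiodo-3-methylheptane.

2,2-diiodo-3-methylheptane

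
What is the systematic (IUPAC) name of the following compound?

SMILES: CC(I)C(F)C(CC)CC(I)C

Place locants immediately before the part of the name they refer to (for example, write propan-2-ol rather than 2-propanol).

The parent chain contains 7 carbons (heptane).
Number the chain so that the substituent locant set {2,3,4,6} is lower than {2,4,5,6} at the first point of difference.
This places an ethyl group at C-4; a fluoro group at C-3; iodo groups at C-2 and C-6.
The substituents are ordered alphabetically, ignoring any di-/tri- multipliers.
The name is 4-ethyl-3-fluoro-2,6-diiodoheptane.

4-ethyl-3-fluoro-2,6-diiodoheptane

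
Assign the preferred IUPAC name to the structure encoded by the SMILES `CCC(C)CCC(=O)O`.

4-methylhexanoic acid

The longest carbon chain that includes the –COOH group has 6 carbons, so the parent hydride is hexane.
The principal characteristic group is a carboxylic acid (terminal –COOH), named with the suffix -oic acid.
The numbering direction is chosen so that the carboxylic acid carbon is C-1 by definition.
That gives a methyl group at C-4.
Assembling the pieces gives 4-methylhexanoic acid.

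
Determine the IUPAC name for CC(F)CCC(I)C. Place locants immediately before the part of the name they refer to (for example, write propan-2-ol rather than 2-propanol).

The longest carbon chain is 6 atoms: the parent is hexane.
Number the chain so that the locant sets are identical either way, so the alphabetically earlier fluoro substituent takes the lower locant (2 rather than 5).
That gives a fluoro group at C-2; an iodo group at C-5.
Prefixes are listed alphabetically: fluoro, iodo.
Assembling the pieces gives 2-fluoro-5-iodohexane.

2-fluoro-5-iodohexane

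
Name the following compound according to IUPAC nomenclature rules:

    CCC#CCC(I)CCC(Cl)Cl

9,9-dichloro-6-iodonon-3-yne

The longest carbon chain that includes the multiple bond has 9 carbons, so the parent hydride is nonane.
There is one C≡C triple bond, indicated by the ending -yne.
Choose the numbering such that numbering from this end puts the triple bond at C-3 rather than C-6.
This places the triple bond between C-3 and C-4; two chloro groups at C-9; an iodo group at C-6.
The substituents are ordered alphabetically, ignoring any di-/tri- multipliers.
Assembling the pieces gives 9,9-dichloro-6-iodonon-3-yne.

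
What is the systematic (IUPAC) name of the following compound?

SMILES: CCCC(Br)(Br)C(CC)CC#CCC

7,7-dibromo-6-ethyldec-3-yne

The longest carbon chain that includes the multiple bond has 10 carbons, so the parent hydride is decane.
A C≡C triple bond in the chain gives the infix -yne-.
Number the chain so that numbering from this end puts the triple bond at C-3 rather than C-7.
That gives the triple bond between C-3 and C-4; two bromo groups at C-7; an ethyl group at C-6.
Prefixes are listed alphabetically: bromo, ethyl.
Assembling the pieces gives 7,7-dibromo-6-ethyldec-3-yne.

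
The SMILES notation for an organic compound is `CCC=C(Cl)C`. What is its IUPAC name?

2-chloropent-2-ene

The longest carbon chain that includes the multiple bond has 5 carbons, so the parent hydride is pentane.
There is one C=C double bond, indicated by the ending -ene.
Number the chain so that numbering from this end puts the double bond at C-2 rather than C-3.
That gives the double bond between C-2 and C-3; a chloro group at C-2.
Putting it together: 2-chloropent-2-ene.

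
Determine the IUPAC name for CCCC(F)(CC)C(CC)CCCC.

The parent chain contains 9 carbons (nonane).
The numbering direction is chosen so that the substituent locant set {4,4,5} is lower than {5,6,6} at the first point of difference.
With this numbering: ethyl groups at C-4 and C-5; a fluoro group at C-4.
Substituent prefixes are cited in alphabetical order (multiplying prefixes like di-/tri- are ignored for ordering).
Putting it together: 4,5-diethyl-4-fluorononane.

4,5-diethyl-4-fluorononane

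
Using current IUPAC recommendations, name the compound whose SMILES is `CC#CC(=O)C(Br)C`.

2-bromohex-4-yn-3-one

The longest chain bearing the carbonyl and the multiple bond is 6 carbons long (hexane).
The principal characteristic group is a ketone (C=O on an internal carbon), named with the suffix -one.
A C≡C triple bond in the chain gives the infix -yne-.
The numbering direction is chosen so that numbering from this end puts the carbonyl group at C-3 rather than C-4.
That gives the carbonyl at C-3; the triple bond between C-4 and C-5; a bromo group at C-2.
Putting it together: 2-bromohex-4-yn-3-one.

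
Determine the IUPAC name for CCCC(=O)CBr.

The longest carbon chain that includes the carbonyl has 5 carbons, so the parent hydride is pentane.
A ketone (C=O on an internal carbon) is the principal characteristic group, giving the suffix -one.
Number the chain so that numbering from this end puts the carbonyl group at C-2 rather than C-4.
This places the carbonyl at C-2; a bromo group at C-1.
Putting it together: 1-bromopentan-2-one.

1-bromopentan-2-one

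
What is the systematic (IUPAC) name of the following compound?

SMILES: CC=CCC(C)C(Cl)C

Counting along the main chain through the multiple bond gives 7 carbons: the parent is heptane.
There is one C=C double bond, indicated by the ending -ene.
Number the chain so that numbering from this end puts the double bond at C-2 rather than C-5.
That gives the double bond between C-2 and C-3; a chloro group at C-6; a methyl group at C-5.
Substituent prefixes are cited in alphabetical order (multiplying prefixes like di-/tri- are ignored for ordering).
Assembling the pieces gives 6-chloro-5-methylhept-2-ene.

6-chloro-5-methylhept-2-ene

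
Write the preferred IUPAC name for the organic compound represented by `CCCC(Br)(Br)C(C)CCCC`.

The longest carbon chain is 9 atoms: the parent is nonane.
Choose the numbering such that the substituent locant set {4,4,5} is lower than {5,6,6} at the first point of difference.
That gives two bromo groups at C-4; a methyl group at C-5.
Prefixes are listed alphabetically: bromo, methyl.
Putting it together: 4,4-dibromo-5-methylnonane.

4,4-dibromo-5-methylnonane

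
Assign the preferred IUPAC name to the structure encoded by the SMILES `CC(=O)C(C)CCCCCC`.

The longest carbon chain that includes the carbonyl has 9 carbons, so the parent hydride is nonane.
The principal characteristic group is a ketone (C=O on an internal carbon), named with the suffix -one.
The numbering direction is chosen so that numbering from this end puts the carbonyl group at C-2 rather than C-8.
With this numbering: the carbonyl at C-2; a methyl group at C-3.
Assembling the pieces gives 3-methylnonan-2-one.

3-methylnonan-2-one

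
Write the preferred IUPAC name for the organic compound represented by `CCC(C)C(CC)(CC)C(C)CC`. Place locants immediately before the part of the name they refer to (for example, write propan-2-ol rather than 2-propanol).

The longest carbon chain is 7 atoms: the parent is heptane.
Both numbering directions give the same locant set; either may be used.
That gives two ethyl groups at C-4; methyl groups at C-3 and C-5.
Substituent prefixes are cited in alphabetical order (multiplying prefixes like di-/tri- are ignored for ordering).
The name is 4,4-diethyl-3,5-dimethylheptane.

4,4-diethyl-3,5-dimethylheptane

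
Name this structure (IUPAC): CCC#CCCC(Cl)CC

7-chloronon-3-yne

Counting along the main chain through the multiple bond gives 9 carbons: the parent is nonane.
The chain contains a C≡C triple bond, so the unsaturation ending is -yne.
Choose the numbering such that numbering from this end puts the triple bond at C-3 rather than C-6.
With this numbering: the triple bond between C-3 and C-4; a chloro group at C-7.
Putting it together: 7-chloronon-3-yne.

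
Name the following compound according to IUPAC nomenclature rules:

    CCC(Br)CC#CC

5-bromohept-2-yne

Counting along the main chain through the multiple bond gives 7 carbons: the parent is heptane.
There is one C≡C triple bond, indicated by the ending -yne.
Number the chain so that numbering from this end puts the triple bond at C-2 rather than C-5.
This places the triple bond between C-2 and C-3; a bromo group at C-5.
Putting it together: 5-bromohept-2-yne.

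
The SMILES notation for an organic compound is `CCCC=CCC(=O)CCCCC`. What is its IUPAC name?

Counting along the main chain through the carbonyl and the multiple bond gives 12 carbons: the parent is dodecane.
The highest-priority functional group is a ketone (C=O on an internal carbon), so the name ends in -one.
The chain contains a C=C double bond, so the unsaturation ending is -ene.
The numbering direction is chosen so that numbering from this end puts the carbonyl group at C-6 rather than C-7.
This places the carbonyl at C-6; the double bond between C-8 and C-9.
Putting it together: dodec-8-en-6-one.

dodec-8-en-6-one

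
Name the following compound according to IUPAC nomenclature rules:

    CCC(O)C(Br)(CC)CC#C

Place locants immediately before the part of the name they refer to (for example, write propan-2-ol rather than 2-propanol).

Counting along the main chain through the –OH group and the multiple bond gives 7 carbons: the parent is heptane.
The principal characteristic group is an alcohol (–OH), named with the suffix -ol.
There is one C≡C triple bond, indicated by the ending -yne.
Choose the numbering such that numbering from this end puts the hydroxyl group at C-3 rather than C-5.
With this numbering: the hydroxyl at C-3; the triple bond between C-6 and C-7; a bromo group at C-4; an ethyl group at C-4.
Prefixes are listed alphabetically: bromo, ethyl.
Assembling the pieces gives 4-bromo-4-ethylhept-6-yn-3-ol.

4-bromo-4-ethylhept-6-yn-3-ol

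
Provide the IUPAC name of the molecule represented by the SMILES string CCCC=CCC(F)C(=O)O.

The longest chain bearing the –COOH group and the multiple bond is 8 carbons long (octane).
A carboxylic acid (terminal –COOH) is the principal characteristic group, giving the suffix -oic acid.
There is one C=C double bond, indicated by the ending -ene.
Choose the numbering such that the carboxylic acid carbon is C-1 by definition.
This places the double bond between C-4 and C-5; a fluoro group at C-2.
Assembling the pieces gives 2-fluorooct-4-enoic acid.

2-fluorooct-4-enoic acid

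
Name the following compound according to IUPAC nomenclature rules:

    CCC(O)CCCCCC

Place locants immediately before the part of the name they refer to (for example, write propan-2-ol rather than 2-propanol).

nonan-3-ol

The longest chain bearing the –OH group is 9 carbons long (nonane).
The principal characteristic group is an alcohol (–OH), named with the suffix -ol.
Number the chain so that numbering from this end puts the hydroxyl group at C-3 rather than C-7.
This places the hydroxyl at C-3.
The name is nonan-3-ol.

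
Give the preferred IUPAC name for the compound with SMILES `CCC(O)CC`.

pentan-3-ol

Counting along the main chain through the –OH group gives 5 carbons: the parent is pentane.
The highest-priority functional group is an alcohol (–OH), so the name ends in -ol.
The molecule is symmetric, so either numbering direction gives the same locants.
That gives the hydroxyl at C-3.
The name is pentan-3-ol.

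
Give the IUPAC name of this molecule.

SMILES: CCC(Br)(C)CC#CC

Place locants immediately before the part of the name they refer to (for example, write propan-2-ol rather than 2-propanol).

The longest carbon chain that includes the multiple bond has 7 carbons, so the parent hydride is heptane.
The chain contains a C≡C triple bond, so the unsaturation ending is -yne.
The numbering direction is chosen so that numbering from this end puts the triple bond at C-2 rather than C-5.
That gives the triple bond between C-2 and C-3; a bromo group at C-5; a methyl group at C-5.
Prefixes are listed alphabetically: bromo, methyl.
Putting it together: 5-bromo-5-methylhept-2-yne.

5-bromo-5-methylhept-2-yne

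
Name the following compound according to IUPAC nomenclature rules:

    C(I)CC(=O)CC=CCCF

8-fluoro-1-iodooct-5-en-3-one

The longest carbon chain that includes the carbonyl and the multiple bond has 8 carbons, so the parent hydride is octane.
The principal characteristic group is a ketone (C=O on an internal carbon), named with the suffix -one.
The chain contains a C=C double bond, so the unsaturation ending is -ene.
Choose the numbering such that numbering from this end puts the carbonyl group at C-3 rather than C-6.
That gives the carbonyl at C-3; the double bond between C-5 and C-6; a fluoro group at C-8; an iodo group at C-1.
Substituent prefixes are cited in alphabetical order (multiplying prefixes like di-/tri- are ignored for ordering).
The name is 8-fluoro-1-iodooct-5-en-3-one.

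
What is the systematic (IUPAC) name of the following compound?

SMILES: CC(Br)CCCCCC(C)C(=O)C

The longest carbon chain that includes the carbonyl has 10 carbons, so the parent hydride is decane.
The highest-priority functional group is a ketone (C=O on an internal carbon), so the name ends in -one.
Number the chain so that numbering from this end puts the carbonyl group at C-2 rather than C-9.
This places the carbonyl at C-2; a bromo group at C-9; a methyl group at C-3.
The substituents are ordered alphabetically, ignoring any di-/tri- multipliers.
The name is 9-bromo-3-methyldecan-2-one.

9-bromo-3-methyldecan-2-one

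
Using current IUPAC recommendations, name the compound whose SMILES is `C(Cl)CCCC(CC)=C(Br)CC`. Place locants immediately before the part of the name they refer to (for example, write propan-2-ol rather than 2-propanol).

Counting along the main chain through the multiple bond gives 8 carbons: the parent is octane.
There is one C=C double bond, indicated by the ending -ene.
Choose the numbering such that numbering from this end puts the double bond at C-3 rather than C-5.
That gives the double bond between C-3 and C-4; a bromo group at C-3; a chloro group at C-8; an ethyl group at C-4.
The substituents are ordered alphabetically, ignoring any di-/tri- multipliers.
Putting it together: 3-bromo-8-chloro-4-ethyloct-3-ene.

3-bromo-8-chloro-4-ethyloct-3-ene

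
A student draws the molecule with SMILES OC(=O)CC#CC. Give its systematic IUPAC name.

pent-3-ynoic acid

The longest chain bearing the –COOH group and the multiple bond is 5 carbons long (pentane).
A carboxylic acid (terminal –COOH) is the principal characteristic group, giving the suffix -oic acid.
The chain contains a C≡C triple bond, so the unsaturation ending is -yne.
The numbering direction is chosen so that the carboxylic acid carbon is C-1 by definition.
With this numbering: the triple bond between C-3 and C-4.
The name is pent-3-ynoic acid.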